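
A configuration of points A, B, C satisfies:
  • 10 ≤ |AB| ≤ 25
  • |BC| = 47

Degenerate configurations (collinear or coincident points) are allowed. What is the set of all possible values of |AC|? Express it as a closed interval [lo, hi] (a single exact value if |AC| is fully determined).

|AB| ∈ [10, 25]
|BC| ∈ {47}
|AC| ∈ [22, 72]

|AC| ∈ [22, 72]  (≈ [22.0000, 72.0000])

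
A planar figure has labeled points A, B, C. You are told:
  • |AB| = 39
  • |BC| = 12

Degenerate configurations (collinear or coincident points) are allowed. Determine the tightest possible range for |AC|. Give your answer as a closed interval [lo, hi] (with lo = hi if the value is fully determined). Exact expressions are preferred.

|AC| ∈ [27, 51]  (≈ [27.0000, 51.0000])

|AB| ∈ {39}
|BC| ∈ {12}
|AC| ∈ [27, 51]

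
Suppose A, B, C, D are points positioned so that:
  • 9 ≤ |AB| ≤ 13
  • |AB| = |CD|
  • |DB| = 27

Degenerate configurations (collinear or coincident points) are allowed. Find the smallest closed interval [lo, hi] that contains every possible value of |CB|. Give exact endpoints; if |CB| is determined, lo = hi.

|AB| ∈ [9, 13]
|BD| ∈ {27}
|CD| ∈ [9, 13]
|AD| ∈ [14, 40]
|BC| ∈ [14, 40]
|AC| ∈ [1, 53]

|CB| ∈ [14, 40]  (≈ [14.0000, 40.0000])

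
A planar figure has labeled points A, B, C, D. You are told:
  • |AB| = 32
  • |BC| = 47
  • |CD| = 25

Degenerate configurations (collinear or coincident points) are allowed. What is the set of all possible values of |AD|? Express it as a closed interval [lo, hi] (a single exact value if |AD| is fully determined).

|AB| ∈ {32}
|BC| ∈ {47}
|CD| ∈ {25}
|AC| ∈ [15, 79]
|BD| ∈ [22, 72]
|AD| ∈ [0, 104]

|AD| ∈ [0, 104]  (≈ [0.0000, 104.0000])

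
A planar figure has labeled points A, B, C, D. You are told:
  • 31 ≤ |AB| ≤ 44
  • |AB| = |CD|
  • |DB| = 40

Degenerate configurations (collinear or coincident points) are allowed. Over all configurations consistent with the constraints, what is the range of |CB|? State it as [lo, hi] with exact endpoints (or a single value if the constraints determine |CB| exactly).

|AB| ∈ [31, 44]
|BD| ∈ {40}
|CD| ∈ [31, 44]
|AD| ∈ [0, 84]
|BC| ∈ [0, 84]
|AC| ∈ [0, 128]

|CB| ∈ [0, 84]  (≈ [0.0000, 84.0000])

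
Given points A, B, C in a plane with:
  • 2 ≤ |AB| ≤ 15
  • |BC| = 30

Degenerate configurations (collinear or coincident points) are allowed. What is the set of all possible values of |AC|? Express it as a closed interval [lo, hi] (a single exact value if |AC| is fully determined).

|AC| ∈ [15, 45]  (≈ [15.0000, 45.0000])

|AB| ∈ [2, 15]
|BC| ∈ {30}
|AC| ∈ [15, 45]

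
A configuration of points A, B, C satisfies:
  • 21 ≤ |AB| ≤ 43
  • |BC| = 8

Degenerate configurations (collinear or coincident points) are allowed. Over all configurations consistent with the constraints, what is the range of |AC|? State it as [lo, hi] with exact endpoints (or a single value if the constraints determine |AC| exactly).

|AC| ∈ [13, 51]  (≈ [13.0000, 51.0000])

|AB| ∈ [21, 43]
|BC| ∈ {8}
|AC| ∈ [13, 51]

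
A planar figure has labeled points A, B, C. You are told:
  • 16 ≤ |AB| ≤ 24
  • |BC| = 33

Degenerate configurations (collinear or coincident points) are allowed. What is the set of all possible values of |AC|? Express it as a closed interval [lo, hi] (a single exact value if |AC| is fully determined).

|AB| ∈ [16, 24]
|BC| ∈ {33}
|AC| ∈ [9, 57]

|AC| ∈ [9, 57]  (≈ [9.0000, 57.0000])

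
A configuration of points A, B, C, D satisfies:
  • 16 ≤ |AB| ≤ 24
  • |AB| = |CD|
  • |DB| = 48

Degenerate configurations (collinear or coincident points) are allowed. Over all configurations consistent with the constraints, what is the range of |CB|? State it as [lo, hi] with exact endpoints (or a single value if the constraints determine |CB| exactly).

|CB| ∈ [24, 72]  (≈ [24.0000, 72.0000])

|AB| ∈ [16, 24]
|BD| ∈ {48}
|CD| ∈ [16, 24]
|AD| ∈ [24, 72]
|BC| ∈ [24, 72]
|AC| ∈ [0, 96]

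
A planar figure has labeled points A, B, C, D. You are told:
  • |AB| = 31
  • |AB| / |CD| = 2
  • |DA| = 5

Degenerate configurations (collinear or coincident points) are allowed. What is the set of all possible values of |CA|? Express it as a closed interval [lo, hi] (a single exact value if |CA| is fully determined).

|AB| ∈ {31}
|AD| ∈ {5}
|CD| ∈ {31/2}
|BD| ∈ [26, 36]
|AC| ∈ [21/2, 41/2]
|BC| ∈ [21/2, 103/2]

|CA| ∈ [21/2, 41/2]  (≈ [10.5000, 20.5000])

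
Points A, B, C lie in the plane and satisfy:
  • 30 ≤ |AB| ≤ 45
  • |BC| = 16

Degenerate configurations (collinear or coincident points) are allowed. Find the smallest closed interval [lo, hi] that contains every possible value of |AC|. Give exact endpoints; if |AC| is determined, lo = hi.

|AB| ∈ [30, 45]
|BC| ∈ {16}
|AC| ∈ [14, 61]

|AC| ∈ [14, 61]  (≈ [14.0000, 61.0000])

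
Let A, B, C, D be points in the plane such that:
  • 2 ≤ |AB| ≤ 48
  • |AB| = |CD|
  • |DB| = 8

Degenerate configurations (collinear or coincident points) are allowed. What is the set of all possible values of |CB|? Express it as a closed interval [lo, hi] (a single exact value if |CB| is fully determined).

|AB| ∈ [2, 48]
|BD| ∈ {8}
|CD| ∈ [2, 48]
|AD| ∈ [0, 56]
|BC| ∈ [0, 56]
|AC| ∈ [0, 104]

|CB| ∈ [0, 56]  (≈ [0.0000, 56.0000])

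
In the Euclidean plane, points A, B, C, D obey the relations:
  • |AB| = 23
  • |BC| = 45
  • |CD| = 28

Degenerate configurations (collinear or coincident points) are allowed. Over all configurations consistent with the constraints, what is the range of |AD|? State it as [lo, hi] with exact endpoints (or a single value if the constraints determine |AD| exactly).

|AB| ∈ {23}
|BC| ∈ {45}
|CD| ∈ {28}
|AC| ∈ [22, 68]
|BD| ∈ [17, 73]
|AD| ∈ [0, 96]

|AD| ∈ [0, 96]  (≈ [0.0000, 96.0000])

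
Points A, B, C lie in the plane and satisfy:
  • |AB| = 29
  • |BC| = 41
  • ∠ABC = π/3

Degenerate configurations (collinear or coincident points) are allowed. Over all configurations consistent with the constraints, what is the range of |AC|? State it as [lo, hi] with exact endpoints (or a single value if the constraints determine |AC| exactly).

|AB| ∈ {29}
|BC| ∈ {41}
|AC| ∈ {√(1333)}

|AC| = √(1333)  (≈ 36.5103)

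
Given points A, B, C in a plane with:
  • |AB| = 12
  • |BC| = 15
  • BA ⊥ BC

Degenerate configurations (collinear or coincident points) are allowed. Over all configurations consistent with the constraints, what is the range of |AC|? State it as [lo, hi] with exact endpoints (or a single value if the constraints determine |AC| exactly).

|AB| ∈ {12}
|BC| ∈ {15}
|AC| ∈ {3·√(41)}

|AC| = 3·√(41)  (≈ 19.2094)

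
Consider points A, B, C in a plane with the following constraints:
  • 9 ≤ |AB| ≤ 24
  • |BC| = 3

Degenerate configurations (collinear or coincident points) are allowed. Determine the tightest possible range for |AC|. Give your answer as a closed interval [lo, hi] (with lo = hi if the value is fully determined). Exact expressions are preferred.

|AB| ∈ [9, 24]
|BC| ∈ {3}
|AC| ∈ [6, 27]

|AC| ∈ [6, 27]  (≈ [6.0000, 27.0000])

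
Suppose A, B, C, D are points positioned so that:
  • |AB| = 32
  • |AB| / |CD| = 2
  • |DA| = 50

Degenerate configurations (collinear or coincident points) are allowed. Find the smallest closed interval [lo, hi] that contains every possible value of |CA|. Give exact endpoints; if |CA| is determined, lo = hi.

|CA| ∈ [34, 66]  (≈ [34.0000, 66.0000])

|AB| ∈ {32}
|AD| ∈ {50}
|CD| ∈ {16}
|BD| ∈ [18, 82]
|AC| ∈ [34, 66]
|BC| ∈ [2, 98]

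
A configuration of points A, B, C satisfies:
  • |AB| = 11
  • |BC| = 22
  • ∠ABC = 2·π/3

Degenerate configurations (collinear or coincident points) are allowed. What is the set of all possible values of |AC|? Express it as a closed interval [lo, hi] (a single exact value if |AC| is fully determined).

|AB| ∈ {11}
|BC| ∈ {22}
|AC| ∈ {11·√(7)}

|AC| = 11·√(7)  (≈ 29.1033)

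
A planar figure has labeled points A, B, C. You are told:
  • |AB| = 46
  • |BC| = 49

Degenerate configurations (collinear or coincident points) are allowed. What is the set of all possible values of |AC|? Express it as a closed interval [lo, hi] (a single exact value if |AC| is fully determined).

|AB| ∈ {46}
|BC| ∈ {49}
|AC| ∈ [3, 95]

|AC| ∈ [3, 95]  (≈ [3.0000, 95.0000])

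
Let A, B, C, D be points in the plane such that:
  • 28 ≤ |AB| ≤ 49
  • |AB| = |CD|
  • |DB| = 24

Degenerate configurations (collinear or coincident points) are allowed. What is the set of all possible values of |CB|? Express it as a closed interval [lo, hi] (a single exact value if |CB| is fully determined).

|AB| ∈ [28, 49]
|BD| ∈ {24}
|CD| ∈ [28, 49]
|AD| ∈ [4, 73]
|BC| ∈ [4, 73]
|AC| ∈ [0, 122]

|CB| ∈ [4, 73]  (≈ [4.0000, 73.0000])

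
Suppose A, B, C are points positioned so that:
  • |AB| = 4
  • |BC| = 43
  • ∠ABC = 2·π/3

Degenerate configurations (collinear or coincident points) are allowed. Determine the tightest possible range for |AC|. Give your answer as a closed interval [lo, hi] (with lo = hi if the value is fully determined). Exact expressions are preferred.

|AC| = √(2037)  (≈ 45.1331)

|AB| ∈ {4}
|BC| ∈ {43}
|AC| ∈ {√(2037)}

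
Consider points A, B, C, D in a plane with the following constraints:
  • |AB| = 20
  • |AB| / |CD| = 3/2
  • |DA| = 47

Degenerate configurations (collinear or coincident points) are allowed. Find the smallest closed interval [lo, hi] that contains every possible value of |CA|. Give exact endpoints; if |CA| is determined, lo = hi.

|AB| ∈ {20}
|AD| ∈ {47}
|CD| ∈ {40/3}
|BD| ∈ [27, 67]
|AC| ∈ [101/3, 181/3]
|BC| ∈ [41/3, 241/3]

|CA| ∈ [101/3, 181/3]  (≈ [33.6667, 60.3333])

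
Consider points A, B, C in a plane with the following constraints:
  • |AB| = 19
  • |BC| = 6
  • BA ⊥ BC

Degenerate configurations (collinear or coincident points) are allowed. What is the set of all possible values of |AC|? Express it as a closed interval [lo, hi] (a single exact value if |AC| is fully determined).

|AB| ∈ {19}
|BC| ∈ {6}
|AC| ∈ {√(397)}

|AC| = √(397)  (≈ 19.9249)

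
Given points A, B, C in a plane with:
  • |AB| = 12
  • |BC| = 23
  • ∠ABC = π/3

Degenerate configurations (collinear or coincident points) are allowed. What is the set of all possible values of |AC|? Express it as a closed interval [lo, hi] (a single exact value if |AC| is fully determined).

|AB| ∈ {12}
|BC| ∈ {23}
|AC| ∈ {√(397)}

|AC| = √(397)  (≈ 19.9249)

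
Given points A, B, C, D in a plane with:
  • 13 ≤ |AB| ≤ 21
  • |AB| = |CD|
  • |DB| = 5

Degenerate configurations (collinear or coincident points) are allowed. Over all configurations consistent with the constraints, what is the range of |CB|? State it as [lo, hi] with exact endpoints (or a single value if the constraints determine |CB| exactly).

|AB| ∈ [13, 21]
|BD| ∈ {5}
|CD| ∈ [13, 21]
|AD| ∈ [8, 26]
|BC| ∈ [8, 26]
|AC| ∈ [0, 47]

|CB| ∈ [8, 26]  (≈ [8.0000, 26.0000])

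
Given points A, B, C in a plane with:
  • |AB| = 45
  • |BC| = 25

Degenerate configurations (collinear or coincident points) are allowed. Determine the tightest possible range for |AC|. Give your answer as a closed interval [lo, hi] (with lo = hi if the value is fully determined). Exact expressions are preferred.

|AC| ∈ [20, 70]  (≈ [20.0000, 70.0000])

|AB| ∈ {45}
|BC| ∈ {25}
|AC| ∈ [20, 70]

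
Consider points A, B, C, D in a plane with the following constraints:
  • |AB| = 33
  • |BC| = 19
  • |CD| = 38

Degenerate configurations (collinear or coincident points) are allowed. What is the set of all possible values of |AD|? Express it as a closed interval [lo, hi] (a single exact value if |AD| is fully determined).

|AD| ∈ [0, 90]  (≈ [0.0000, 90.0000])

|AB| ∈ {33}
|BC| ∈ {19}
|CD| ∈ {38}
|AC| ∈ [14, 52]
|BD| ∈ [19, 57]
|AD| ∈ [0, 90]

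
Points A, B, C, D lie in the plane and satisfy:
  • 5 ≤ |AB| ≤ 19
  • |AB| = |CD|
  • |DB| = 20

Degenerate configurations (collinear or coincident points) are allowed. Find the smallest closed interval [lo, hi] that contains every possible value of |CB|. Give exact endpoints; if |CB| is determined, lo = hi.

|AB| ∈ [5, 19]
|BD| ∈ {20}
|CD| ∈ [5, 19]
|AD| ∈ [1, 39]
|BC| ∈ [1, 39]
|AC| ∈ [0, 58]

|CB| ∈ [1, 39]  (≈ [1.0000, 39.0000])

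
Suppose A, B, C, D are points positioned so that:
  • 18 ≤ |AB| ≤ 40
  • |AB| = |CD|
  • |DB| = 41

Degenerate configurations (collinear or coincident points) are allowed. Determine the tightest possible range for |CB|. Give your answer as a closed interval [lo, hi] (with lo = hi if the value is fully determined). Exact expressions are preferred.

|CB| ∈ [1, 81]  (≈ [1.0000, 81.0000])

|AB| ∈ [18, 40]
|BD| ∈ {41}
|CD| ∈ [18, 40]
|AD| ∈ [1, 81]
|BC| ∈ [1, 81]
|AC| ∈ [0, 121]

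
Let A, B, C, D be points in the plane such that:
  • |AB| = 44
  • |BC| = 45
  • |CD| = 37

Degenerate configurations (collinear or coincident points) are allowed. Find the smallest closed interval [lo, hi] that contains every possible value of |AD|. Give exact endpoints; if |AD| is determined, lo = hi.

|AD| ∈ [0, 126]  (≈ [0.0000, 126.0000])

|AB| ∈ {44}
|BC| ∈ {45}
|CD| ∈ {37}
|AC| ∈ [1, 89]
|BD| ∈ [8, 82]
|AD| ∈ [0, 126]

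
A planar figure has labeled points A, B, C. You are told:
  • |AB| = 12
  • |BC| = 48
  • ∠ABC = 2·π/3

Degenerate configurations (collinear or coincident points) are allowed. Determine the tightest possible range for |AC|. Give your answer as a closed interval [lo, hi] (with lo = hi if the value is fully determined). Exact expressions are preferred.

|AB| ∈ {12}
|BC| ∈ {48}
|AC| ∈ {12·√(21)}

|AC| = 12·√(21)  (≈ 54.9909)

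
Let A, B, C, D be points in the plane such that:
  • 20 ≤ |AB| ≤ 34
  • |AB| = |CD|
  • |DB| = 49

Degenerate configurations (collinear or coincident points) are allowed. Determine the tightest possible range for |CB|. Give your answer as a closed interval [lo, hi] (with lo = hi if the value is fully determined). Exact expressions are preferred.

|AB| ∈ [20, 34]
|BD| ∈ {49}
|CD| ∈ [20, 34]
|AD| ∈ [15, 83]
|BC| ∈ [15, 83]
|AC| ∈ [0, 117]

|CB| ∈ [15, 83]  (≈ [15.0000, 83.0000])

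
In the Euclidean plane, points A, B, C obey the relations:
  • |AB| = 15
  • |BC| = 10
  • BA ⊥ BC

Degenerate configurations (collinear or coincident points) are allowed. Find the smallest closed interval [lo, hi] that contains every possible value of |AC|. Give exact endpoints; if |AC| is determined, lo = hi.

|AB| ∈ {15}
|BC| ∈ {10}
|AC| ∈ {5·√(13)}

|AC| = 5·√(13)  (≈ 18.0278)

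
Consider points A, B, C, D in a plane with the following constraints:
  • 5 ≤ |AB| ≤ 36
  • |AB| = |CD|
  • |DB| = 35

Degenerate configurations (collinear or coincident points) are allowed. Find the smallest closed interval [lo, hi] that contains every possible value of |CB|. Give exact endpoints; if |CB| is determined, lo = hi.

|CB| ∈ [0, 71]  (≈ [0.0000, 71.0000])

|AB| ∈ [5, 36]
|BD| ∈ {35}
|CD| ∈ [5, 36]
|AD| ∈ [0, 71]
|BC| ∈ [0, 71]
|AC| ∈ [0, 107]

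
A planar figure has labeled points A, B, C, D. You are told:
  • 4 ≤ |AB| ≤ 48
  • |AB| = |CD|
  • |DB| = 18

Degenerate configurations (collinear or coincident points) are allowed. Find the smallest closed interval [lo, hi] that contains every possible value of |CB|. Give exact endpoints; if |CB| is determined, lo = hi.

|CB| ∈ [0, 66]  (≈ [0.0000, 66.0000])

|AB| ∈ [4, 48]
|BD| ∈ {18}
|CD| ∈ [4, 48]
|AD| ∈ [0, 66]
|BC| ∈ [0, 66]
|AC| ∈ [0, 114]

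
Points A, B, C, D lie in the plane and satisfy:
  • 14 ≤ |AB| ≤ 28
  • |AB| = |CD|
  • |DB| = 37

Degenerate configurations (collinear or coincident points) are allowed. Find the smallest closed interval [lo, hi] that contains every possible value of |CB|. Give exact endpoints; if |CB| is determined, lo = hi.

|AB| ∈ [14, 28]
|BD| ∈ {37}
|CD| ∈ [14, 28]
|AD| ∈ [9, 65]
|BC| ∈ [9, 65]
|AC| ∈ [0, 93]

|CB| ∈ [9, 65]  (≈ [9.0000, 65.0000])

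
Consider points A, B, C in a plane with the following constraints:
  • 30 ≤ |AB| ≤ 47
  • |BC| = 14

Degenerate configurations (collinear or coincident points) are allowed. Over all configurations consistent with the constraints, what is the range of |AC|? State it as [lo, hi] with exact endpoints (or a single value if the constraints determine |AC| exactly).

|AC| ∈ [16, 61]  (≈ [16.0000, 61.0000])

|AB| ∈ [30, 47]
|BC| ∈ {14}
|AC| ∈ [16, 61]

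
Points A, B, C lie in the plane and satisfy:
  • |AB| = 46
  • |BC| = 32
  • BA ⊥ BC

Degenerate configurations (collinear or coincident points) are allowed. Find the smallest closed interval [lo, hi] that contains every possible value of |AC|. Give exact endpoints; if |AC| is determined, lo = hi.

|AC| = 2·√(785)  (≈ 56.0357)

|AB| ∈ {46}
|BC| ∈ {32}
|AC| ∈ {2·√(785)}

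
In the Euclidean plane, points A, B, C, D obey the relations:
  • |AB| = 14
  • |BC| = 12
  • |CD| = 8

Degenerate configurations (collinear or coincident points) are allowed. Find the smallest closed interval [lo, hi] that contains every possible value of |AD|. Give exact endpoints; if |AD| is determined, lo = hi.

|AB| ∈ {14}
|BC| ∈ {12}
|CD| ∈ {8}
|AC| ∈ [2, 26]
|BD| ∈ [4, 20]
|AD| ∈ [0, 34]

|AD| ∈ [0, 34]  (≈ [0.0000, 34.0000])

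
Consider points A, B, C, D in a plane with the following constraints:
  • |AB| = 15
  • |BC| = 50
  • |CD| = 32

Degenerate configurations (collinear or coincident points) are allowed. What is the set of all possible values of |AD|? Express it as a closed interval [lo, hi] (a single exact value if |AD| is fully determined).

|AB| ∈ {15}
|BC| ∈ {50}
|CD| ∈ {32}
|AC| ∈ [35, 65]
|BD| ∈ [18, 82]
|AD| ∈ [3, 97]

|AD| ∈ [3, 97]  (≈ [3.0000, 97.0000])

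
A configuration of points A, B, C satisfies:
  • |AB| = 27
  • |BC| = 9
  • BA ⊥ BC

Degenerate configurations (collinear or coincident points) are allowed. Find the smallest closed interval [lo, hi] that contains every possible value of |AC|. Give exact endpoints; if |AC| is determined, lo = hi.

|AC| = 9·√(10)  (≈ 28.4605)

|AB| ∈ {27}
|BC| ∈ {9}
|AC| ∈ {9·√(10)}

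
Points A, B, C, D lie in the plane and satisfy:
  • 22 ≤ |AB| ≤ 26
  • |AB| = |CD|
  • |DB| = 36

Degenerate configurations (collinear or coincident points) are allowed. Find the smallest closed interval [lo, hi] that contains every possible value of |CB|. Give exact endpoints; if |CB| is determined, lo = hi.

|AB| ∈ [22, 26]
|BD| ∈ {36}
|CD| ∈ [22, 26]
|AD| ∈ [10, 62]
|BC| ∈ [10, 62]
|AC| ∈ [0, 88]

|CB| ∈ [10, 62]  (≈ [10.0000, 62.0000])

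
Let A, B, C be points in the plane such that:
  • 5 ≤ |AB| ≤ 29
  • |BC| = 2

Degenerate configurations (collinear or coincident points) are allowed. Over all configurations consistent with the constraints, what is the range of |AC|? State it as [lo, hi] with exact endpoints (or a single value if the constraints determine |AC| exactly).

|AB| ∈ [5, 29]
|BC| ∈ {2}
|AC| ∈ [3, 31]

|AC| ∈ [3, 31]  (≈ [3.0000, 31.0000])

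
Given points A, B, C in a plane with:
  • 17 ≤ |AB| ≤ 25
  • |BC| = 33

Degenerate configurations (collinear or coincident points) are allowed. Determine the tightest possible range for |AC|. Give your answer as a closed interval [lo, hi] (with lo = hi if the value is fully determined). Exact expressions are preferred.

|AB| ∈ [17, 25]
|BC| ∈ {33}
|AC| ∈ [8, 58]

|AC| ∈ [8, 58]  (≈ [8.0000, 58.0000])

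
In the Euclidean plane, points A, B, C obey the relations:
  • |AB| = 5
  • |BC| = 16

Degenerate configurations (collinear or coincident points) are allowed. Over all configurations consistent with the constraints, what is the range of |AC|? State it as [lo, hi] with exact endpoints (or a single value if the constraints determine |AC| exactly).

|AC| ∈ [11, 21]  (≈ [11.0000, 21.0000])

|AB| ∈ {5}
|BC| ∈ {16}
|AC| ∈ [11, 21]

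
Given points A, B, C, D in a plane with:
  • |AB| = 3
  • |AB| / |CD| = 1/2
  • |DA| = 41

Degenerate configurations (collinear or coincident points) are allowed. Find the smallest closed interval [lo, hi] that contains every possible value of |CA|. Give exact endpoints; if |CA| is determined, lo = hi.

|CA| ∈ [35, 47]  (≈ [35.0000, 47.0000])

|AB| ∈ {3}
|AD| ∈ {41}
|CD| ∈ {6}
|BD| ∈ [38, 44]
|AC| ∈ [35, 47]
|BC| ∈ [32, 50]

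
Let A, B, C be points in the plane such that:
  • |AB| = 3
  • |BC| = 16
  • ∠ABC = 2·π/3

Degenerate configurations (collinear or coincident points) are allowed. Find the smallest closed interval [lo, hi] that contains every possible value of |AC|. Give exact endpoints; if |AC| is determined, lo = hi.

|AC| = √(313)  (≈ 17.6918)

|AB| ∈ {3}
|BC| ∈ {16}
|AC| ∈ {√(313)}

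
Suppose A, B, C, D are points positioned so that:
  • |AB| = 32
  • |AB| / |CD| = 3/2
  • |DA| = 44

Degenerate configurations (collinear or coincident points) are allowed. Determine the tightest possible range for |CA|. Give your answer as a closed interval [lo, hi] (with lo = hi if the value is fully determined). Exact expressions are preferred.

|AB| ∈ {32}
|AD| ∈ {44}
|CD| ∈ {64/3}
|BD| ∈ [12, 76]
|AC| ∈ [68/3, 196/3]
|BC| ∈ [0, 292/3]

|CA| ∈ [68/3, 196/3]  (≈ [22.6667, 65.3333])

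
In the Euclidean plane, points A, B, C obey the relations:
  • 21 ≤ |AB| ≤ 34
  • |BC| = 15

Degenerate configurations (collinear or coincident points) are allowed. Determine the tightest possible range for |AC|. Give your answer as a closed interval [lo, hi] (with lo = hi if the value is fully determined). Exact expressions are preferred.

|AB| ∈ [21, 34]
|BC| ∈ {15}
|AC| ∈ [6, 49]

|AC| ∈ [6, 49]  (≈ [6.0000, 49.0000])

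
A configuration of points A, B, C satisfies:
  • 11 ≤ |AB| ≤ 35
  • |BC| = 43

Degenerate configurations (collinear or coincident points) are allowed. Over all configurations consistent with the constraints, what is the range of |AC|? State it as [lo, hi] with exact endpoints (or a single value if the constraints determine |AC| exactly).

|AC| ∈ [8, 78]  (≈ [8.0000, 78.0000])

|AB| ∈ [11, 35]
|BC| ∈ {43}
|AC| ∈ [8, 78]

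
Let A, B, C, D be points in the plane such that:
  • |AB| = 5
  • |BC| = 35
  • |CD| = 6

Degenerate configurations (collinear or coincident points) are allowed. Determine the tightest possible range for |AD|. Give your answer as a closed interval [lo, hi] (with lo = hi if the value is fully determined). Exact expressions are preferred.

|AD| ∈ [24, 46]  (≈ [24.0000, 46.0000])

|AB| ∈ {5}
|BC| ∈ {35}
|CD| ∈ {6}
|AC| ∈ [30, 40]
|BD| ∈ [29, 41]
|AD| ∈ [24, 46]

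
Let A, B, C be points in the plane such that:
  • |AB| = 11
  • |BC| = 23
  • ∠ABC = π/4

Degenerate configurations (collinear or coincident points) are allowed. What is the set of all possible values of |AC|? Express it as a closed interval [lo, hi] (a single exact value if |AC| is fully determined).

|AC| = √(650 - 253·√(2))  (≈ 17.0940)

|AB| ∈ {11}
|BC| ∈ {23}
|AC| ∈ {√(650 - 253·√(2))}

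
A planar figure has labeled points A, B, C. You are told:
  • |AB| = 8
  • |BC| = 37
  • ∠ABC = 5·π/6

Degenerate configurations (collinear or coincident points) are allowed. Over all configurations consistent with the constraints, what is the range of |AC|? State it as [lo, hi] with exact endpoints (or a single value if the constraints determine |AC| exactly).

|AB| ∈ {8}
|BC| ∈ {37}
|AC| ∈ {√(296·√(3) + 1433)}

|AC| = √(296·√(3) + 1433)  (≈ 44.1099)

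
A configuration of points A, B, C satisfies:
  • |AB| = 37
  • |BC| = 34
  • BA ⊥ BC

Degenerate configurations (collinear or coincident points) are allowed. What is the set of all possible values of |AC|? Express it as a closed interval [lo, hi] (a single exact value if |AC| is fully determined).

|AC| = 5·√(101)  (≈ 50.2494)

|AB| ∈ {37}
|BC| ∈ {34}
|AC| ∈ {5·√(101)}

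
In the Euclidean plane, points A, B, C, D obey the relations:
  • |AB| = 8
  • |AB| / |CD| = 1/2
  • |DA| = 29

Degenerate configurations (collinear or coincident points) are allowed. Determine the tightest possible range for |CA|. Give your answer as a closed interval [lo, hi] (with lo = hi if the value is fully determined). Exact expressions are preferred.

|AB| ∈ {8}
|AD| ∈ {29}
|CD| ∈ {16}
|BD| ∈ [21, 37]
|AC| ∈ [13, 45]
|BC| ∈ [5, 53]

|CA| ∈ [13, 45]  (≈ [13.0000, 45.0000])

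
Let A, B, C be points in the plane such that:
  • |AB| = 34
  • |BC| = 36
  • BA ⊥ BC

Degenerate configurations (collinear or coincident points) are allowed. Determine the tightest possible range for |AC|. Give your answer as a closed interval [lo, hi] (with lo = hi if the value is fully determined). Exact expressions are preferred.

|AB| ∈ {34}
|BC| ∈ {36}
|AC| ∈ {2·√(613)}

|AC| = 2·√(613)  (≈ 49.5177)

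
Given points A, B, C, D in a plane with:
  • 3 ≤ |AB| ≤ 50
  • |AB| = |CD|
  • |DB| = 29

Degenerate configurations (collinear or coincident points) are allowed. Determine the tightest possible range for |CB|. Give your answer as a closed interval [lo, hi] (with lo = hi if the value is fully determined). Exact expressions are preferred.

|AB| ∈ [3, 50]
|BD| ∈ {29}
|CD| ∈ [3, 50]
|AD| ∈ [0, 79]
|BC| ∈ [0, 79]
|AC| ∈ [0, 129]

|CB| ∈ [0, 79]  (≈ [0.0000, 79.0000])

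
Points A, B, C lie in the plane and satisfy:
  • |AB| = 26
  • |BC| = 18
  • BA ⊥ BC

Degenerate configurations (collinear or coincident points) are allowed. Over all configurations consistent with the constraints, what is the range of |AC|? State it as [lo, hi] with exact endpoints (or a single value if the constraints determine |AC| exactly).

|AC| = 10·√(10)  (≈ 31.6228)

|AB| ∈ {26}
|BC| ∈ {18}
|AC| ∈ {10·√(10)}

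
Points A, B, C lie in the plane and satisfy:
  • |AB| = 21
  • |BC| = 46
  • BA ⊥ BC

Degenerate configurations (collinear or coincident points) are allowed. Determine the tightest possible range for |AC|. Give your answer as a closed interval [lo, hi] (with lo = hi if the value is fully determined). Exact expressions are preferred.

|AC| = √(2557)  (≈ 50.5668)

|AB| ∈ {21}
|BC| ∈ {46}
|AC| ∈ {√(2557)}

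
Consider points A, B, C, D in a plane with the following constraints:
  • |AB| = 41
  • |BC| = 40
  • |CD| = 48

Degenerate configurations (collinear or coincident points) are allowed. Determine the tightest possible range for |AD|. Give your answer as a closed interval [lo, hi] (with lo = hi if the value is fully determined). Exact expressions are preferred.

|AB| ∈ {41}
|BC| ∈ {40}
|CD| ∈ {48}
|AC| ∈ [1, 81]
|BD| ∈ [8, 88]
|AD| ∈ [0, 129]

|AD| ∈ [0, 129]  (≈ [0.0000, 129.0000])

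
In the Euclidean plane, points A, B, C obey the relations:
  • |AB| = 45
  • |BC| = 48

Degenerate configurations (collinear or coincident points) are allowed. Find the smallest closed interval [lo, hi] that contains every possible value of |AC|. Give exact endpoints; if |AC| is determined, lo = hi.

|AB| ∈ {45}
|BC| ∈ {48}
|AC| ∈ [3, 93]

|AC| ∈ [3, 93]  (≈ [3.0000, 93.0000])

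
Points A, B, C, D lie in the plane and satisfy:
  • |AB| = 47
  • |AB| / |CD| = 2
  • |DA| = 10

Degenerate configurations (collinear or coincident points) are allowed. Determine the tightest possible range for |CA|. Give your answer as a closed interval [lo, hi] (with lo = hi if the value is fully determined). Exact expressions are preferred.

|CA| ∈ [27/2, 67/2]  (≈ [13.5000, 33.5000])

|AB| ∈ {47}
|AD| ∈ {10}
|CD| ∈ {47/2}
|BD| ∈ [37, 57]
|AC| ∈ [27/2, 67/2]
|BC| ∈ [27/2, 161/2]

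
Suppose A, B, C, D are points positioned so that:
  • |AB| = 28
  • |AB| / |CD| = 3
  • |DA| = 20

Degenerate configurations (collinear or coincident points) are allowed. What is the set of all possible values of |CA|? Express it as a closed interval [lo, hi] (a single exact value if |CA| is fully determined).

|CA| ∈ [32/3, 88/3]  (≈ [10.6667, 29.3333])

|AB| ∈ {28}
|AD| ∈ {20}
|CD| ∈ {28/3}
|BD| ∈ [8, 48]
|AC| ∈ [32/3, 88/3]
|BC| ∈ [0, 172/3]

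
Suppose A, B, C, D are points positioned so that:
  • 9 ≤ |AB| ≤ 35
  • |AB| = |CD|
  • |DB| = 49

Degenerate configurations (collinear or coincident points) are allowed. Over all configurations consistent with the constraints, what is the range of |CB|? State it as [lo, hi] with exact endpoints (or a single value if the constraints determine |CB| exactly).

|AB| ∈ [9, 35]
|BD| ∈ {49}
|CD| ∈ [9, 35]
|AD| ∈ [14, 84]
|BC| ∈ [14, 84]
|AC| ∈ [0, 119]

|CB| ∈ [14, 84]  (≈ [14.0000, 84.0000])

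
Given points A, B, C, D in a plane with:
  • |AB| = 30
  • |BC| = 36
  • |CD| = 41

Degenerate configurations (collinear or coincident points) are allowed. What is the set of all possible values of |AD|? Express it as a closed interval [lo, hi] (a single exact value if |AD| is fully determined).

|AB| ∈ {30}
|BC| ∈ {36}
|CD| ∈ {41}
|AC| ∈ [6, 66]
|BD| ∈ [5, 77]
|AD| ∈ [0, 107]

|AD| ∈ [0, 107]  (≈ [0.0000, 107.0000])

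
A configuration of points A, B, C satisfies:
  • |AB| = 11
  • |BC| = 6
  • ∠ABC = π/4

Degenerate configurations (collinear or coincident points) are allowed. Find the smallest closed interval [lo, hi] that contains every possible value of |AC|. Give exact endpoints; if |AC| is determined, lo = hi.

|AB| ∈ {11}
|BC| ∈ {6}
|AC| ∈ {√(157 - 66·√(2))}

|AC| = √(157 - 66·√(2))  (≈ 7.9788)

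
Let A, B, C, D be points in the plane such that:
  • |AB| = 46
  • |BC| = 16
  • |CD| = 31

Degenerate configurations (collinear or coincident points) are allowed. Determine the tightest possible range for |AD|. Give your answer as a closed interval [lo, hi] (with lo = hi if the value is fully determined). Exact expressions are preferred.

|AD| ∈ [0, 93]  (≈ [0.0000, 93.0000])

|AB| ∈ {46}
|BC| ∈ {16}
|CD| ∈ {31}
|AC| ∈ [30, 62]
|BD| ∈ [15, 47]
|AD| ∈ [0, 93]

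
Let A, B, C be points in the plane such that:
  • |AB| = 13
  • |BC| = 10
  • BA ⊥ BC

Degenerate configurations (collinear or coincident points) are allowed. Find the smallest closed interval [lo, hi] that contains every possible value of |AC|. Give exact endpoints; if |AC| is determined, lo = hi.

|AC| = √(269)  (≈ 16.4012)

|AB| ∈ {13}
|BC| ∈ {10}
|AC| ∈ {√(269)}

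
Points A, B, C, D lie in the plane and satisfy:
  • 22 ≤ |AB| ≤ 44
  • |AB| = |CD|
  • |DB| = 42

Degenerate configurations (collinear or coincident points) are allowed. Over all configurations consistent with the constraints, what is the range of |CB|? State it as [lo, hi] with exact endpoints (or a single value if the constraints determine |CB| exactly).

|AB| ∈ [22, 44]
|BD| ∈ {42}
|CD| ∈ [22, 44]
|AD| ∈ [0, 86]
|BC| ∈ [0, 86]
|AC| ∈ [0, 130]

|CB| ∈ [0, 86]  (≈ [0.0000, 86.0000])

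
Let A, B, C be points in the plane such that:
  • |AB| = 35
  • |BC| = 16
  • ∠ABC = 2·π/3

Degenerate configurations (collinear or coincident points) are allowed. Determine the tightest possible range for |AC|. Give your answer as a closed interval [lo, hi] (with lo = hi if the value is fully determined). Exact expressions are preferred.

|AB| ∈ {35}
|BC| ∈ {16}
|AC| ∈ {√(2041)}

|AC| = √(2041)  (≈ 45.1774)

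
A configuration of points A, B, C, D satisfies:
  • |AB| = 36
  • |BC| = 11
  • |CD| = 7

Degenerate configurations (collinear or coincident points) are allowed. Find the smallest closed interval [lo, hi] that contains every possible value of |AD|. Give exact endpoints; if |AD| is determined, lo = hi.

|AB| ∈ {36}
|BC| ∈ {11}
|CD| ∈ {7}
|AC| ∈ [25, 47]
|BD| ∈ [4, 18]
|AD| ∈ [18, 54]

|AD| ∈ [18, 54]  (≈ [18.0000, 54.0000])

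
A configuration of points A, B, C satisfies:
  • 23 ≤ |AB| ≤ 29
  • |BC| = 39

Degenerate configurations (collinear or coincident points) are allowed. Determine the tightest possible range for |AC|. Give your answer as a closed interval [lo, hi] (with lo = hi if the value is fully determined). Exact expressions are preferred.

|AC| ∈ [10, 68]  (≈ [10.0000, 68.0000])

|AB| ∈ [23, 29]
|BC| ∈ {39}
|AC| ∈ [10, 68]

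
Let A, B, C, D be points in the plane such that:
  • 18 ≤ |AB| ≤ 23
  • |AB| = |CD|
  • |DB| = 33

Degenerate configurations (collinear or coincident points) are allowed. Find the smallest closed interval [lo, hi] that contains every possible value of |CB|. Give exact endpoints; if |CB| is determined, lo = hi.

|AB| ∈ [18, 23]
|BD| ∈ {33}
|CD| ∈ [18, 23]
|AD| ∈ [10, 56]
|BC| ∈ [10, 56]
|AC| ∈ [0, 79]

|CB| ∈ [10, 56]  (≈ [10.0000, 56.0000])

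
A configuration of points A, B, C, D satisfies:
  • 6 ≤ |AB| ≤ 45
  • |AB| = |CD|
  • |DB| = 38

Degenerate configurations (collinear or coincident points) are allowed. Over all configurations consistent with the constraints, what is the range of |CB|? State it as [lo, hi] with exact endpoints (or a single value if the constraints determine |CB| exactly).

|AB| ∈ [6, 45]
|BD| ∈ {38}
|CD| ∈ [6, 45]
|AD| ∈ [0, 83]
|BC| ∈ [0, 83]
|AC| ∈ [0, 128]

|CB| ∈ [0, 83]  (≈ [0.0000, 83.0000])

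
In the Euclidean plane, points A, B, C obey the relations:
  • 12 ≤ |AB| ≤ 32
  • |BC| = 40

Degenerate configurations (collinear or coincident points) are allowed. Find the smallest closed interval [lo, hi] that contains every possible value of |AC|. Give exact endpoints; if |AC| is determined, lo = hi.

|AC| ∈ [8, 72]  (≈ [8.0000, 72.0000])

|AB| ∈ [12, 32]
|BC| ∈ {40}
|AC| ∈ [8, 72]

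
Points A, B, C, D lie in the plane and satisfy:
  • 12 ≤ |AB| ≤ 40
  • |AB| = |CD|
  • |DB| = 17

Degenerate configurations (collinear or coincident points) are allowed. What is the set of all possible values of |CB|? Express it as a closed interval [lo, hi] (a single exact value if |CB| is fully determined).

|AB| ∈ [12, 40]
|BD| ∈ {17}
|CD| ∈ [12, 40]
|AD| ∈ [0, 57]
|BC| ∈ [0, 57]
|AC| ∈ [0, 97]

|CB| ∈ [0, 57]  (≈ [0.0000, 57.0000])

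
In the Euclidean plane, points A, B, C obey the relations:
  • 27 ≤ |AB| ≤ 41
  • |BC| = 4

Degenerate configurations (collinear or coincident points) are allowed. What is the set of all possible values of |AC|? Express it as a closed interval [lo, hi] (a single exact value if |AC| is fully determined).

|AC| ∈ [23, 45]  (≈ [23.0000, 45.0000])

|AB| ∈ [27, 41]
|BC| ∈ {4}
|AC| ∈ [23, 45]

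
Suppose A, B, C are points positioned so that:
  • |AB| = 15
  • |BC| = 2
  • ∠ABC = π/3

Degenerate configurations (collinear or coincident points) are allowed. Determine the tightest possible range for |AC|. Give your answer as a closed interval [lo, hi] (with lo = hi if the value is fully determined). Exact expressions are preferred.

|AB| ∈ {15}
|BC| ∈ {2}
|AC| ∈ {√(199)}

|AC| = √(199)  (≈ 14.1067)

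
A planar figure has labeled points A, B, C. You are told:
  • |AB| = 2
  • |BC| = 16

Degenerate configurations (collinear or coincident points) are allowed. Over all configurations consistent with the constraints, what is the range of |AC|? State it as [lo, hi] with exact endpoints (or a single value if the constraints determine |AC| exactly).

|AB| ∈ {2}
|BC| ∈ {16}
|AC| ∈ [14, 18]

|AC| ∈ [14, 18]  (≈ [14.0000, 18.0000])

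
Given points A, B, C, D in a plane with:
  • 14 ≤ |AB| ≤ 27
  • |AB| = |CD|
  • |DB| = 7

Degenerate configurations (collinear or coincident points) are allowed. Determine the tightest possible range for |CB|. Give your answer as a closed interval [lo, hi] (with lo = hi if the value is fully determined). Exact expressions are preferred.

|AB| ∈ [14, 27]
|BD| ∈ {7}
|CD| ∈ [14, 27]
|AD| ∈ [7, 34]
|BC| ∈ [7, 34]
|AC| ∈ [0, 61]

|CB| ∈ [7, 34]  (≈ [7.0000, 34.0000])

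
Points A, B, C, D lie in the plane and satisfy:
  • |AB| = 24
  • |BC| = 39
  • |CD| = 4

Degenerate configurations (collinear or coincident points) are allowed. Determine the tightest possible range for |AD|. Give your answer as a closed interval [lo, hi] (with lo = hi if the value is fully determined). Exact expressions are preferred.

|AD| ∈ [11, 67]  (≈ [11.0000, 67.0000])

|AB| ∈ {24}
|BC| ∈ {39}
|CD| ∈ {4}
|AC| ∈ [15, 63]
|BD| ∈ [35, 43]
|AD| ∈ [11, 67]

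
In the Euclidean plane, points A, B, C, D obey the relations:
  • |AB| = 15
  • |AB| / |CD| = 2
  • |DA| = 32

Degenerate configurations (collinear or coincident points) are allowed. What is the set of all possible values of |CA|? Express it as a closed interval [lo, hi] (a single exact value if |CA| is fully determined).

|AB| ∈ {15}
|AD| ∈ {32}
|CD| ∈ {15/2}
|BD| ∈ [17, 47]
|AC| ∈ [49/2, 79/2]
|BC| ∈ [19/2, 109/2]

|CA| ∈ [49/2, 79/2]  (≈ [24.5000, 39.5000])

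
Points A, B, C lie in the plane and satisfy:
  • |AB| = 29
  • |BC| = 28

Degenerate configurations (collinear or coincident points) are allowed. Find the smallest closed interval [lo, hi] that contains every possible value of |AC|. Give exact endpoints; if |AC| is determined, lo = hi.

|AC| ∈ [1, 57]  (≈ [1.0000, 57.0000])

|AB| ∈ {29}
|BC| ∈ {28}
|AC| ∈ [1, 57]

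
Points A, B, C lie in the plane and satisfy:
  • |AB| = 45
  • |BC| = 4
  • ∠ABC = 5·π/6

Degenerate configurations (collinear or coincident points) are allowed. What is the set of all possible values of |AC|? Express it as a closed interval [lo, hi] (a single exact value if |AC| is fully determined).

|AC| = √(180·√(3) + 2041)  (≈ 48.5054)

|AB| ∈ {45}
|BC| ∈ {4}
|AC| ∈ {√(180·√(3) + 2041)}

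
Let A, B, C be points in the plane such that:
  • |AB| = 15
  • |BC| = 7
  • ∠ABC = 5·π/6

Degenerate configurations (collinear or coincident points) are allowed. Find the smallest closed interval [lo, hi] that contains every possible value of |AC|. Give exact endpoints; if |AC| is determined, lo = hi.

|AB| ∈ {15}
|BC| ∈ {7}
|AC| ∈ {√(105·√(3) + 274)}

|AC| = √(105·√(3) + 274)  (≈ 21.3510)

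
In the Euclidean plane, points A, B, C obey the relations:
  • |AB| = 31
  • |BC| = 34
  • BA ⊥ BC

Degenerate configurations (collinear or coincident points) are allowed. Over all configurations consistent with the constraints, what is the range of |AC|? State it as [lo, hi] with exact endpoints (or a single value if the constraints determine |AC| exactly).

|AC| = √(2117)  (≈ 46.0109)

|AB| ∈ {31}
|BC| ∈ {34}
|AC| ∈ {√(2117)}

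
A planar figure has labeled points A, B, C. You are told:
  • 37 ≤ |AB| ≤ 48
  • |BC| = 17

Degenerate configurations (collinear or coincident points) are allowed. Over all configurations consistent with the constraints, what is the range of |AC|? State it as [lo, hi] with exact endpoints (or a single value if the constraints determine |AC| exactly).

|AC| ∈ [20, 65]  (≈ [20.0000, 65.0000])

|AB| ∈ [37, 48]
|BC| ∈ {17}
|AC| ∈ [20, 65]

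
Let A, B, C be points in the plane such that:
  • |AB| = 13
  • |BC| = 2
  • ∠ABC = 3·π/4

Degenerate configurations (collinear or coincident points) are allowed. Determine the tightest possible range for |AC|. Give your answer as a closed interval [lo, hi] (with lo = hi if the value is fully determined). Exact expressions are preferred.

|AC| = √(26·√(2) + 173)  (≈ 14.4834)

|AB| ∈ {13}
|BC| ∈ {2}
|AC| ∈ {√(26·√(2) + 173)}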